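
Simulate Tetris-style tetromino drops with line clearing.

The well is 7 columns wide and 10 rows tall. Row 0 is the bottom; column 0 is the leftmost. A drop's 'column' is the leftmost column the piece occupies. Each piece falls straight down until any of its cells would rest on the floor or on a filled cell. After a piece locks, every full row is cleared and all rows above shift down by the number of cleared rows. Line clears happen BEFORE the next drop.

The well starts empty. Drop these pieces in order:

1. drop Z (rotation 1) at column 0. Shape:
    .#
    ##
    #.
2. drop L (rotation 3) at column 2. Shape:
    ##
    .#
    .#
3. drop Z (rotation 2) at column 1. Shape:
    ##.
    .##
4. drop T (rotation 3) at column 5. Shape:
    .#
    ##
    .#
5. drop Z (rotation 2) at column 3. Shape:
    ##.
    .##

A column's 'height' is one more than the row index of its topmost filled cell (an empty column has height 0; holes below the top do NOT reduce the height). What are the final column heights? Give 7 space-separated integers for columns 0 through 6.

Answer: 2 5 5 5 5 4 3

Derivation:
Drop 1: Z rot1 at col 0 lands with bottom-row=0; cleared 0 line(s) (total 0); column heights now [2 3 0 0 0 0 0], max=3
Drop 2: L rot3 at col 2 lands with bottom-row=0; cleared 0 line(s) (total 0); column heights now [2 3 3 3 0 0 0], max=3
Drop 3: Z rot2 at col 1 lands with bottom-row=3; cleared 0 line(s) (total 0); column heights now [2 5 5 4 0 0 0], max=5
Drop 4: T rot3 at col 5 lands with bottom-row=0; cleared 0 line(s) (total 0); column heights now [2 5 5 4 0 2 3], max=5
Drop 5: Z rot2 at col 3 lands with bottom-row=3; cleared 0 line(s) (total 0); column heights now [2 5 5 5 5 4 3], max=5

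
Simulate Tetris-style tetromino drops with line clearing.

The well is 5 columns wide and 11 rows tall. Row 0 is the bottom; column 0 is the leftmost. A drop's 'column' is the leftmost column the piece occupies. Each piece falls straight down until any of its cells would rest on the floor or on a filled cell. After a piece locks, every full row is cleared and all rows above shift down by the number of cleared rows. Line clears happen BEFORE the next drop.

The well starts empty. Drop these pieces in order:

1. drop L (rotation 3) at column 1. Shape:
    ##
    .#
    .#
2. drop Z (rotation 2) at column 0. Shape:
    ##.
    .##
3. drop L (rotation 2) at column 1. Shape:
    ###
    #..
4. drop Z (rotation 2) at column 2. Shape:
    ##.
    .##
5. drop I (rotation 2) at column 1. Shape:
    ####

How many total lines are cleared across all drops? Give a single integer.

Answer: 0

Derivation:
Drop 1: L rot3 at col 1 lands with bottom-row=0; cleared 0 line(s) (total 0); column heights now [0 3 3 0 0], max=3
Drop 2: Z rot2 at col 0 lands with bottom-row=3; cleared 0 line(s) (total 0); column heights now [5 5 4 0 0], max=5
Drop 3: L rot2 at col 1 lands with bottom-row=5; cleared 0 line(s) (total 0); column heights now [5 7 7 7 0], max=7
Drop 4: Z rot2 at col 2 lands with bottom-row=7; cleared 0 line(s) (total 0); column heights now [5 7 9 9 8], max=9
Drop 5: I rot2 at col 1 lands with bottom-row=9; cleared 0 line(s) (total 0); column heights now [5 10 10 10 10], max=10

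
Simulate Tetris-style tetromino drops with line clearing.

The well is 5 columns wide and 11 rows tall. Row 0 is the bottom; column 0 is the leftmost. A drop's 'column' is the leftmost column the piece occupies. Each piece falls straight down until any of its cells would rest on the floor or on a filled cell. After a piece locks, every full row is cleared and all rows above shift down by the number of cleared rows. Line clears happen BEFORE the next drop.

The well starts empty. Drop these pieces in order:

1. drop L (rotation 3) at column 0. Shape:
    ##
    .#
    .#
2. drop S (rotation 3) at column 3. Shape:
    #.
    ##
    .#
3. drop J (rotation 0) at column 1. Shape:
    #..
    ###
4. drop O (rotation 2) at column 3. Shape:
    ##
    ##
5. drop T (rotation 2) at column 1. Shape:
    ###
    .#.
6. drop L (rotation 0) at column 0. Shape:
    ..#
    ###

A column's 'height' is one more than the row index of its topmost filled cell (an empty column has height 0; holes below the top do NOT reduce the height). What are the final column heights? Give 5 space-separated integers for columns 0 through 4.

Drop 1: L rot3 at col 0 lands with bottom-row=0; cleared 0 line(s) (total 0); column heights now [3 3 0 0 0], max=3
Drop 2: S rot3 at col 3 lands with bottom-row=0; cleared 0 line(s) (total 0); column heights now [3 3 0 3 2], max=3
Drop 3: J rot0 at col 1 lands with bottom-row=3; cleared 0 line(s) (total 0); column heights now [3 5 4 4 2], max=5
Drop 4: O rot2 at col 3 lands with bottom-row=4; cleared 0 line(s) (total 0); column heights now [3 5 4 6 6], max=6
Drop 5: T rot2 at col 1 lands with bottom-row=5; cleared 0 line(s) (total 0); column heights now [3 7 7 7 6], max=7
Drop 6: L rot0 at col 0 lands with bottom-row=7; cleared 0 line(s) (total 0); column heights now [8 8 9 7 6], max=9

Answer: 8 8 9 7 6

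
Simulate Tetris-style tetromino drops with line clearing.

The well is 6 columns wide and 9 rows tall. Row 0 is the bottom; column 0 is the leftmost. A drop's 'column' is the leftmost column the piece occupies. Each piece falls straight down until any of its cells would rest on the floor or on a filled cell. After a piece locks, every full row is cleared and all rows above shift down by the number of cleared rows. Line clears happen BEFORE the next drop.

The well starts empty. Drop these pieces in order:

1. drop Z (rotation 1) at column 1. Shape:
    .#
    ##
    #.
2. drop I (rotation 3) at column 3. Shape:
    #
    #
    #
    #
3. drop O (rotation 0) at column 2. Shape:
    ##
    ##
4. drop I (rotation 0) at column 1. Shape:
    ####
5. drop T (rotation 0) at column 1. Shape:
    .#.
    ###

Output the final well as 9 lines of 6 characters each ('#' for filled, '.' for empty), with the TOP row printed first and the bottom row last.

Answer: ..#...
.###..
.####.
..##..
..##..
...#..
..##..
.###..
.#.#..

Derivation:
Drop 1: Z rot1 at col 1 lands with bottom-row=0; cleared 0 line(s) (total 0); column heights now [0 2 3 0 0 0], max=3
Drop 2: I rot3 at col 3 lands with bottom-row=0; cleared 0 line(s) (total 0); column heights now [0 2 3 4 0 0], max=4
Drop 3: O rot0 at col 2 lands with bottom-row=4; cleared 0 line(s) (total 0); column heights now [0 2 6 6 0 0], max=6
Drop 4: I rot0 at col 1 lands with bottom-row=6; cleared 0 line(s) (total 0); column heights now [0 7 7 7 7 0], max=7
Drop 5: T rot0 at col 1 lands with bottom-row=7; cleared 0 line(s) (total 0); column heights now [0 8 9 8 7 0], max=9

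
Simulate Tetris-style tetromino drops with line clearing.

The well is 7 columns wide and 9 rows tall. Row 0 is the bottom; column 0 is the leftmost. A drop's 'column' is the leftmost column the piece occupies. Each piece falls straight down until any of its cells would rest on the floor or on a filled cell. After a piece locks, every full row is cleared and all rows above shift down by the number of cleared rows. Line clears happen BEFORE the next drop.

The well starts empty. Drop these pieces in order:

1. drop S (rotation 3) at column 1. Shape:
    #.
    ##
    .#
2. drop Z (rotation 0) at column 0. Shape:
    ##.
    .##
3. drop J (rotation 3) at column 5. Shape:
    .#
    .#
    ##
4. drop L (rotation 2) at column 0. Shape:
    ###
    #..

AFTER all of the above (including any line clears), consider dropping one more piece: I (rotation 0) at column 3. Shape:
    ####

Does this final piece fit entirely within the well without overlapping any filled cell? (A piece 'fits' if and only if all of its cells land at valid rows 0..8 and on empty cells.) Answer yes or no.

Answer: yes

Derivation:
Drop 1: S rot3 at col 1 lands with bottom-row=0; cleared 0 line(s) (total 0); column heights now [0 3 2 0 0 0 0], max=3
Drop 2: Z rot0 at col 0 lands with bottom-row=3; cleared 0 line(s) (total 0); column heights now [5 5 4 0 0 0 0], max=5
Drop 3: J rot3 at col 5 lands with bottom-row=0; cleared 0 line(s) (total 0); column heights now [5 5 4 0 0 1 3], max=5
Drop 4: L rot2 at col 0 lands with bottom-row=5; cleared 0 line(s) (total 0); column heights now [7 7 7 0 0 1 3], max=7
Test piece I rot0 at col 3 (width 4): heights before test = [7 7 7 0 0 1 3]; fits = True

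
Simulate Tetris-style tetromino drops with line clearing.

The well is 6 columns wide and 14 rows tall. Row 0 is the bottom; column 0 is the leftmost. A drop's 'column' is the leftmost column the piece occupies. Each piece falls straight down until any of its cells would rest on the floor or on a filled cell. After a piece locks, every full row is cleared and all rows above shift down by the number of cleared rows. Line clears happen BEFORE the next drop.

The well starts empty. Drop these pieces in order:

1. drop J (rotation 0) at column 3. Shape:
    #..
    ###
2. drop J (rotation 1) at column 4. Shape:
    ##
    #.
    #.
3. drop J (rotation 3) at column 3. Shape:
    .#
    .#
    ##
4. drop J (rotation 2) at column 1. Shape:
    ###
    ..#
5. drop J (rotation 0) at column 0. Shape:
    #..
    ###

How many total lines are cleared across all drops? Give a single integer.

Answer: 0

Derivation:
Drop 1: J rot0 at col 3 lands with bottom-row=0; cleared 0 line(s) (total 0); column heights now [0 0 0 2 1 1], max=2
Drop 2: J rot1 at col 4 lands with bottom-row=1; cleared 0 line(s) (total 0); column heights now [0 0 0 2 4 4], max=4
Drop 3: J rot3 at col 3 lands with bottom-row=4; cleared 0 line(s) (total 0); column heights now [0 0 0 5 7 4], max=7
Drop 4: J rot2 at col 1 lands with bottom-row=5; cleared 0 line(s) (total 0); column heights now [0 7 7 7 7 4], max=7
Drop 5: J rot0 at col 0 lands with bottom-row=7; cleared 0 line(s) (total 0); column heights now [9 8 8 7 7 4], max=9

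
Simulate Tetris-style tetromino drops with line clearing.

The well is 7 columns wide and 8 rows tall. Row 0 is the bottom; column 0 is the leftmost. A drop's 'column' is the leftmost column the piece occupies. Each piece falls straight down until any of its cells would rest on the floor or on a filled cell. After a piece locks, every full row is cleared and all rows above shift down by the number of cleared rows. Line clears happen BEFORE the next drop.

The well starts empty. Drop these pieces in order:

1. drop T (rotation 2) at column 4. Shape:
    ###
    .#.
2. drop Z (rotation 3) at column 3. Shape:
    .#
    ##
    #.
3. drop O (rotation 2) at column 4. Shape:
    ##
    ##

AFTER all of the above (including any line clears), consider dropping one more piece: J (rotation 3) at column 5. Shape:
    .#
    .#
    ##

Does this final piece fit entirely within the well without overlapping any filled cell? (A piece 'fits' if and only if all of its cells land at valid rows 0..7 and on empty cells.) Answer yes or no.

Answer: no

Derivation:
Drop 1: T rot2 at col 4 lands with bottom-row=0; cleared 0 line(s) (total 0); column heights now [0 0 0 0 2 2 2], max=2
Drop 2: Z rot3 at col 3 lands with bottom-row=1; cleared 0 line(s) (total 0); column heights now [0 0 0 3 4 2 2], max=4
Drop 3: O rot2 at col 4 lands with bottom-row=4; cleared 0 line(s) (total 0); column heights now [0 0 0 3 6 6 2], max=6
Test piece J rot3 at col 5 (width 2): heights before test = [0 0 0 3 6 6 2]; fits = False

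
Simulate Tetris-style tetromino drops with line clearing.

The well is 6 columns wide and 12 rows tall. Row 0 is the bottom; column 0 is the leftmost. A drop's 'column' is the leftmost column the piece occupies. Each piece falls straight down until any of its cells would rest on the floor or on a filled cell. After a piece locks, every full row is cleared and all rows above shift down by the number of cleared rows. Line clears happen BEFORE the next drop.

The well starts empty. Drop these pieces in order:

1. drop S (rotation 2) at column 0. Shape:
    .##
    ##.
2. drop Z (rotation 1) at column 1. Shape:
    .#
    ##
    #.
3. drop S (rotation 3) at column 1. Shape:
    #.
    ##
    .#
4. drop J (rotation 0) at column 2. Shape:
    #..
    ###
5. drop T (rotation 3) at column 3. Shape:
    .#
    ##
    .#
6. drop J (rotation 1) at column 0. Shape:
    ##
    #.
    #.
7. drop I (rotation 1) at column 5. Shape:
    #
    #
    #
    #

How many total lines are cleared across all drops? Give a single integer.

Drop 1: S rot2 at col 0 lands with bottom-row=0; cleared 0 line(s) (total 0); column heights now [1 2 2 0 0 0], max=2
Drop 2: Z rot1 at col 1 lands with bottom-row=2; cleared 0 line(s) (total 0); column heights now [1 4 5 0 0 0], max=5
Drop 3: S rot3 at col 1 lands with bottom-row=5; cleared 0 line(s) (total 0); column heights now [1 8 7 0 0 0], max=8
Drop 4: J rot0 at col 2 lands with bottom-row=7; cleared 0 line(s) (total 0); column heights now [1 8 9 8 8 0], max=9
Drop 5: T rot3 at col 3 lands with bottom-row=8; cleared 0 line(s) (total 0); column heights now [1 8 9 10 11 0], max=11
Drop 6: J rot1 at col 0 lands with bottom-row=6; cleared 0 line(s) (total 0); column heights now [9 9 9 10 11 0], max=11
Drop 7: I rot1 at col 5 lands with bottom-row=0; cleared 0 line(s) (total 0); column heights now [9 9 9 10 11 4], max=11

Answer: 0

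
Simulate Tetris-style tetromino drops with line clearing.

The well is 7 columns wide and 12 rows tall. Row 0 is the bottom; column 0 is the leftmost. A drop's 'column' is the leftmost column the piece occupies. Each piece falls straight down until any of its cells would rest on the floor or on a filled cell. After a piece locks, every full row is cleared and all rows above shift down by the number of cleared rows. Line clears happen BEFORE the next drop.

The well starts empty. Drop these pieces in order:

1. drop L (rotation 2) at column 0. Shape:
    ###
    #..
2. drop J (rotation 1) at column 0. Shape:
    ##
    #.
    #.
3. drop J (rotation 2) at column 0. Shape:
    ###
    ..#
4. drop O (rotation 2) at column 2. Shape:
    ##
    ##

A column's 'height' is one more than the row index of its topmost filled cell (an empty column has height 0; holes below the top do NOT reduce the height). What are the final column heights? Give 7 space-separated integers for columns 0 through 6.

Drop 1: L rot2 at col 0 lands with bottom-row=0; cleared 0 line(s) (total 0); column heights now [2 2 2 0 0 0 0], max=2
Drop 2: J rot1 at col 0 lands with bottom-row=2; cleared 0 line(s) (total 0); column heights now [5 5 2 0 0 0 0], max=5
Drop 3: J rot2 at col 0 lands with bottom-row=4; cleared 0 line(s) (total 0); column heights now [6 6 6 0 0 0 0], max=6
Drop 4: O rot2 at col 2 lands with bottom-row=6; cleared 0 line(s) (total 0); column heights now [6 6 8 8 0 0 0], max=8

Answer: 6 6 8 8 0 0 0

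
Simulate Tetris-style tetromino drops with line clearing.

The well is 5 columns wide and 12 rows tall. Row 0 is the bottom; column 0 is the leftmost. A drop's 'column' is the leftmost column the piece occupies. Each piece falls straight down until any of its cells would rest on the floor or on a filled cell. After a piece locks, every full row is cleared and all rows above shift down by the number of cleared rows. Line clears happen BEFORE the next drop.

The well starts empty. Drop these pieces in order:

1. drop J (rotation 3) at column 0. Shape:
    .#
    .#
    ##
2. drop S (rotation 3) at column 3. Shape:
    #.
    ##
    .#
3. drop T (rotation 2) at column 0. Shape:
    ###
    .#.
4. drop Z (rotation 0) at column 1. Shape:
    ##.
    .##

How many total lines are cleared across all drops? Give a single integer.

Answer: 0

Derivation:
Drop 1: J rot3 at col 0 lands with bottom-row=0; cleared 0 line(s) (total 0); column heights now [1 3 0 0 0], max=3
Drop 2: S rot3 at col 3 lands with bottom-row=0; cleared 0 line(s) (total 0); column heights now [1 3 0 3 2], max=3
Drop 3: T rot2 at col 0 lands with bottom-row=3; cleared 0 line(s) (total 0); column heights now [5 5 5 3 2], max=5
Drop 4: Z rot0 at col 1 lands with bottom-row=5; cleared 0 line(s) (total 0); column heights now [5 7 7 6 2], max=7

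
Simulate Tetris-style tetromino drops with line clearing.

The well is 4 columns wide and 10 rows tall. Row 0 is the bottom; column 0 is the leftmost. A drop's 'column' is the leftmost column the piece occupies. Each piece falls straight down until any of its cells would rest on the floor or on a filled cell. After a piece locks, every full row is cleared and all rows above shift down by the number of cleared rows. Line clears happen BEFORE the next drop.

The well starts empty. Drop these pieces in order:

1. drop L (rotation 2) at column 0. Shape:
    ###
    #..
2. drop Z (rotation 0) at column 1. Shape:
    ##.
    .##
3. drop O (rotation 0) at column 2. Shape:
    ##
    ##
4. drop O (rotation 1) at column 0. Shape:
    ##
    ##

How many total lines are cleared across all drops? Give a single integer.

Answer: 2

Derivation:
Drop 1: L rot2 at col 0 lands with bottom-row=0; cleared 0 line(s) (total 0); column heights now [2 2 2 0], max=2
Drop 2: Z rot0 at col 1 lands with bottom-row=2; cleared 0 line(s) (total 0); column heights now [2 4 4 3], max=4
Drop 3: O rot0 at col 2 lands with bottom-row=4; cleared 0 line(s) (total 0); column heights now [2 4 6 6], max=6
Drop 4: O rot1 at col 0 lands with bottom-row=4; cleared 2 line(s) (total 2); column heights now [2 4 4 3], max=4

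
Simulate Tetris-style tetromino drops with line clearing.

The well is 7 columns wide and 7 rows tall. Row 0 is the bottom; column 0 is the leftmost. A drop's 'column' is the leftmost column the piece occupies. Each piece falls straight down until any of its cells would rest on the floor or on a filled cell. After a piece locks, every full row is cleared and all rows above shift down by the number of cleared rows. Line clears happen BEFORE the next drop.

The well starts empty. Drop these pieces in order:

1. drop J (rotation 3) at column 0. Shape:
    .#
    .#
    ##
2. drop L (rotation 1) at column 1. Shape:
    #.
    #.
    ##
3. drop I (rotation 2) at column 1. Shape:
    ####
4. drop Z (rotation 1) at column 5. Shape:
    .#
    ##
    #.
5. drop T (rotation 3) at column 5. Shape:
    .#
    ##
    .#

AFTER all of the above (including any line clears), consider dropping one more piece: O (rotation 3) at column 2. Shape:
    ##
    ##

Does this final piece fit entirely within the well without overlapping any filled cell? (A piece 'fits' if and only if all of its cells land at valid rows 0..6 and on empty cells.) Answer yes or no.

Answer: no

Derivation:
Drop 1: J rot3 at col 0 lands with bottom-row=0; cleared 0 line(s) (total 0); column heights now [1 3 0 0 0 0 0], max=3
Drop 2: L rot1 at col 1 lands with bottom-row=3; cleared 0 line(s) (total 0); column heights now [1 6 4 0 0 0 0], max=6
Drop 3: I rot2 at col 1 lands with bottom-row=6; cleared 0 line(s) (total 0); column heights now [1 7 7 7 7 0 0], max=7
Drop 4: Z rot1 at col 5 lands with bottom-row=0; cleared 0 line(s) (total 0); column heights now [1 7 7 7 7 2 3], max=7
Drop 5: T rot3 at col 5 lands with bottom-row=3; cleared 0 line(s) (total 0); column heights now [1 7 7 7 7 5 6], max=7
Test piece O rot3 at col 2 (width 2): heights before test = [1 7 7 7 7 5 6]; fits = False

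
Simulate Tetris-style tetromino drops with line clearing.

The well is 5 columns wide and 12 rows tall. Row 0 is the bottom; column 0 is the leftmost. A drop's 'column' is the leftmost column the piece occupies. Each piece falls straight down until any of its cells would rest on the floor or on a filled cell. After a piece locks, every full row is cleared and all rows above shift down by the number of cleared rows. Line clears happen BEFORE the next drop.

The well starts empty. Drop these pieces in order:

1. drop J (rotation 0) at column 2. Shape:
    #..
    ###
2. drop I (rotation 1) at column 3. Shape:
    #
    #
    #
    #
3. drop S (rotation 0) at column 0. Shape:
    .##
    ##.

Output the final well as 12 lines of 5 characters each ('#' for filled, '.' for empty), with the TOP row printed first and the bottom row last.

Drop 1: J rot0 at col 2 lands with bottom-row=0; cleared 0 line(s) (total 0); column heights now [0 0 2 1 1], max=2
Drop 2: I rot1 at col 3 lands with bottom-row=1; cleared 0 line(s) (total 0); column heights now [0 0 2 5 1], max=5
Drop 3: S rot0 at col 0 lands with bottom-row=1; cleared 0 line(s) (total 0); column heights now [2 3 3 5 1], max=5

Answer: .....
.....
.....
.....
.....
.....
.....
...#.
...#.
.###.
####.
..###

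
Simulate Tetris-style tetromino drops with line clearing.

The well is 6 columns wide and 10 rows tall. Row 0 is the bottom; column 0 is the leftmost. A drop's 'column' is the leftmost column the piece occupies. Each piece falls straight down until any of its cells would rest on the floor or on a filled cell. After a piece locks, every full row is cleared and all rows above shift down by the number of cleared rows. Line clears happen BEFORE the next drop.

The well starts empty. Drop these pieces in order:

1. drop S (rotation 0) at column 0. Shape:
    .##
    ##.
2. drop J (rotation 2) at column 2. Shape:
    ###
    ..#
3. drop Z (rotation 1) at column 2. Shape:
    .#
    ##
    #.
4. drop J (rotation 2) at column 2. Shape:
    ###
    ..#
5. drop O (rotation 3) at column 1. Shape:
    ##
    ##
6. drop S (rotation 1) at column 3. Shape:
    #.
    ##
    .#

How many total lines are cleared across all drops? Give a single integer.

Answer: 0

Derivation:
Drop 1: S rot0 at col 0 lands with bottom-row=0; cleared 0 line(s) (total 0); column heights now [1 2 2 0 0 0], max=2
Drop 2: J rot2 at col 2 lands with bottom-row=1; cleared 0 line(s) (total 0); column heights now [1 2 3 3 3 0], max=3
Drop 3: Z rot1 at col 2 lands with bottom-row=3; cleared 0 line(s) (total 0); column heights now [1 2 5 6 3 0], max=6
Drop 4: J rot2 at col 2 lands with bottom-row=5; cleared 0 line(s) (total 0); column heights now [1 2 7 7 7 0], max=7
Drop 5: O rot3 at col 1 lands with bottom-row=7; cleared 0 line(s) (total 0); column heights now [1 9 9 7 7 0], max=9
Drop 6: S rot1 at col 3 lands with bottom-row=7; cleared 0 line(s) (total 0); column heights now [1 9 9 10 9 0], max=10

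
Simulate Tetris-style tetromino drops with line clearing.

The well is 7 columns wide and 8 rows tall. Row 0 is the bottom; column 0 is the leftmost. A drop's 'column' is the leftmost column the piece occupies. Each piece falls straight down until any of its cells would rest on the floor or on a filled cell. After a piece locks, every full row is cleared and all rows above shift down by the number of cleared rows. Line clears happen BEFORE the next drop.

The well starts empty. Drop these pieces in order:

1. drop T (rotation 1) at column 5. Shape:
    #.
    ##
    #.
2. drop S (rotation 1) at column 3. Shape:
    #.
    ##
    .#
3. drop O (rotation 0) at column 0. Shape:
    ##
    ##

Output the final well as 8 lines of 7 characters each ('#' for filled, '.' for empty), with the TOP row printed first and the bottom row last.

Drop 1: T rot1 at col 5 lands with bottom-row=0; cleared 0 line(s) (total 0); column heights now [0 0 0 0 0 3 2], max=3
Drop 2: S rot1 at col 3 lands with bottom-row=0; cleared 0 line(s) (total 0); column heights now [0 0 0 3 2 3 2], max=3
Drop 3: O rot0 at col 0 lands with bottom-row=0; cleared 0 line(s) (total 0); column heights now [2 2 0 3 2 3 2], max=3

Answer: .......
.......
.......
.......
.......
...#.#.
##.####
##..##.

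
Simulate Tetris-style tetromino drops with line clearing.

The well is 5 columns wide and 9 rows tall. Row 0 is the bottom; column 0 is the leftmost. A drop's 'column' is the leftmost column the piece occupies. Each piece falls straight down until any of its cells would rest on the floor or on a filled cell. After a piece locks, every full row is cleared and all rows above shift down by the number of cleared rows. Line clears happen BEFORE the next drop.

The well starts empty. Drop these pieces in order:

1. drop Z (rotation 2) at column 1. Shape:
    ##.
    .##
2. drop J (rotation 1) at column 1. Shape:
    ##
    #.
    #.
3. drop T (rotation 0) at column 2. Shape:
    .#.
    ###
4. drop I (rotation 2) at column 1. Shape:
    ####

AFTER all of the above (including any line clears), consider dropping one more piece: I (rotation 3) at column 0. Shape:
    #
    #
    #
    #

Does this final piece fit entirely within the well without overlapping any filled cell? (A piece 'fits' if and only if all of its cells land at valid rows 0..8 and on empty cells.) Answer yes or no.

Answer: yes

Derivation:
Drop 1: Z rot2 at col 1 lands with bottom-row=0; cleared 0 line(s) (total 0); column heights now [0 2 2 1 0], max=2
Drop 2: J rot1 at col 1 lands with bottom-row=2; cleared 0 line(s) (total 0); column heights now [0 5 5 1 0], max=5
Drop 3: T rot0 at col 2 lands with bottom-row=5; cleared 0 line(s) (total 0); column heights now [0 5 6 7 6], max=7
Drop 4: I rot2 at col 1 lands with bottom-row=7; cleared 0 line(s) (total 0); column heights now [0 8 8 8 8], max=8
Test piece I rot3 at col 0 (width 1): heights before test = [0 8 8 8 8]; fits = True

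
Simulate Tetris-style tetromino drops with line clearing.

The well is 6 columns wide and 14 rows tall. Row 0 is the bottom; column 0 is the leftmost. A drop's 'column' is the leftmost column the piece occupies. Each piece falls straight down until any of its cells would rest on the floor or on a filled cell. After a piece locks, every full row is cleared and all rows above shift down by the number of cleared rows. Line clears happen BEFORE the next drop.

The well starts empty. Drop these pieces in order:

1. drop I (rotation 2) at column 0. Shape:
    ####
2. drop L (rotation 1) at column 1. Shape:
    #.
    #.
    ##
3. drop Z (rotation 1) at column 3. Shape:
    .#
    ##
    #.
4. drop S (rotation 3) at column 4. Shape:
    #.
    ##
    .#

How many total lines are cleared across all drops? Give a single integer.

Drop 1: I rot2 at col 0 lands with bottom-row=0; cleared 0 line(s) (total 0); column heights now [1 1 1 1 0 0], max=1
Drop 2: L rot1 at col 1 lands with bottom-row=1; cleared 0 line(s) (total 0); column heights now [1 4 2 1 0 0], max=4
Drop 3: Z rot1 at col 3 lands with bottom-row=1; cleared 0 line(s) (total 0); column heights now [1 4 2 3 4 0], max=4
Drop 4: S rot3 at col 4 lands with bottom-row=3; cleared 0 line(s) (total 0); column heights now [1 4 2 3 6 5], max=6

Answer: 0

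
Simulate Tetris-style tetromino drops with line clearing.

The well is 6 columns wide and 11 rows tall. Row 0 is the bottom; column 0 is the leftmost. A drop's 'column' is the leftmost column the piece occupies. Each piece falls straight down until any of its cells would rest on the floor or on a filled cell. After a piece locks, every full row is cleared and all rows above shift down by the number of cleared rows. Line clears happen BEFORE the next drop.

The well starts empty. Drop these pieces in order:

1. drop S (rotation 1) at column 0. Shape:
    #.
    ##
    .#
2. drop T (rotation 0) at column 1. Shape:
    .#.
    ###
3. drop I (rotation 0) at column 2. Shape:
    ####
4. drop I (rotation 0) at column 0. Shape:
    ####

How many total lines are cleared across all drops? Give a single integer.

Answer: 0

Derivation:
Drop 1: S rot1 at col 0 lands with bottom-row=0; cleared 0 line(s) (total 0); column heights now [3 2 0 0 0 0], max=3
Drop 2: T rot0 at col 1 lands with bottom-row=2; cleared 0 line(s) (total 0); column heights now [3 3 4 3 0 0], max=4
Drop 3: I rot0 at col 2 lands with bottom-row=4; cleared 0 line(s) (total 0); column heights now [3 3 5 5 5 5], max=5
Drop 4: I rot0 at col 0 lands with bottom-row=5; cleared 0 line(s) (total 0); column heights now [6 6 6 6 5 5], max=6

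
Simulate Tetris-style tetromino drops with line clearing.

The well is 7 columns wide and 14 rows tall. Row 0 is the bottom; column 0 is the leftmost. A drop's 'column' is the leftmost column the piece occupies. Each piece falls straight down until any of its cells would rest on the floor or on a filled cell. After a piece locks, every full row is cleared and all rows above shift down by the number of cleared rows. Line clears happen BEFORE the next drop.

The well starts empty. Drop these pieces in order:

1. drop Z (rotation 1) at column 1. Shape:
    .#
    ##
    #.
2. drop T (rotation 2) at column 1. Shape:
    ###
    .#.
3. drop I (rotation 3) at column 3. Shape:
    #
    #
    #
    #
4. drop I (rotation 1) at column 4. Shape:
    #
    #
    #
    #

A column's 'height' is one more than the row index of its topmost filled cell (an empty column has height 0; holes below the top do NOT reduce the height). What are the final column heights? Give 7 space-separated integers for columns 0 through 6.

Answer: 0 5 5 9 4 0 0

Derivation:
Drop 1: Z rot1 at col 1 lands with bottom-row=0; cleared 0 line(s) (total 0); column heights now [0 2 3 0 0 0 0], max=3
Drop 2: T rot2 at col 1 lands with bottom-row=3; cleared 0 line(s) (total 0); column heights now [0 5 5 5 0 0 0], max=5
Drop 3: I rot3 at col 3 lands with bottom-row=5; cleared 0 line(s) (total 0); column heights now [0 5 5 9 0 0 0], max=9
Drop 4: I rot1 at col 4 lands with bottom-row=0; cleared 0 line(s) (total 0); column heights now [0 5 5 9 4 0 0], max=9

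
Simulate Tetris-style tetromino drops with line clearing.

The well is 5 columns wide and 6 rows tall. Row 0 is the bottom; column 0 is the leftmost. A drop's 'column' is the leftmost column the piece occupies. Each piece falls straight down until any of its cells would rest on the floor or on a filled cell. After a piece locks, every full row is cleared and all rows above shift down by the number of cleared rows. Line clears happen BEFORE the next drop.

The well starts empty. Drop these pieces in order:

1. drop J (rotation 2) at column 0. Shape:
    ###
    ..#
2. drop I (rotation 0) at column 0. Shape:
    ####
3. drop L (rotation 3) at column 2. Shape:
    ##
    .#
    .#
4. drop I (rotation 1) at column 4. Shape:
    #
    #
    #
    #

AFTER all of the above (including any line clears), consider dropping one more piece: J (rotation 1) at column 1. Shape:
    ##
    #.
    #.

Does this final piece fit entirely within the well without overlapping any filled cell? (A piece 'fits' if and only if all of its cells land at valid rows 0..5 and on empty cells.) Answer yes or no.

Drop 1: J rot2 at col 0 lands with bottom-row=0; cleared 0 line(s) (total 0); column heights now [2 2 2 0 0], max=2
Drop 2: I rot0 at col 0 lands with bottom-row=2; cleared 0 line(s) (total 0); column heights now [3 3 3 3 0], max=3
Drop 3: L rot3 at col 2 lands with bottom-row=3; cleared 0 line(s) (total 0); column heights now [3 3 6 6 0], max=6
Drop 4: I rot1 at col 4 lands with bottom-row=0; cleared 1 line(s) (total 1); column heights now [2 2 5 5 3], max=5
Test piece J rot1 at col 1 (width 2): heights before test = [2 2 5 5 3]; fits = True

Answer: yes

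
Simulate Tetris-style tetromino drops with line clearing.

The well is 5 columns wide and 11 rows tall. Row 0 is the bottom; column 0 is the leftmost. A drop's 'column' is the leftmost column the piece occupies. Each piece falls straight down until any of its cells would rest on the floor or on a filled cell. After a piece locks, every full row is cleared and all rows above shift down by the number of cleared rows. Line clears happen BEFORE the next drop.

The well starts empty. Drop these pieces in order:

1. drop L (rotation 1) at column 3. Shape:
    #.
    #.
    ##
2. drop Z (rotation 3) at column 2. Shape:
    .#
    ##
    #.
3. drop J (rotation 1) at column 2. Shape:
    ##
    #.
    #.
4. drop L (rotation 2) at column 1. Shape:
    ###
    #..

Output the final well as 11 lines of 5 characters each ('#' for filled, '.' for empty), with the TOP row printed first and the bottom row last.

Answer: .....
.....
.....
.###.
.###.
..#..
..##.
..##.
..##.
...#.
...##

Derivation:
Drop 1: L rot1 at col 3 lands with bottom-row=0; cleared 0 line(s) (total 0); column heights now [0 0 0 3 1], max=3
Drop 2: Z rot3 at col 2 lands with bottom-row=2; cleared 0 line(s) (total 0); column heights now [0 0 4 5 1], max=5
Drop 3: J rot1 at col 2 lands with bottom-row=4; cleared 0 line(s) (total 0); column heights now [0 0 7 7 1], max=7
Drop 4: L rot2 at col 1 lands with bottom-row=6; cleared 0 line(s) (total 0); column heights now [0 8 8 8 1], max=8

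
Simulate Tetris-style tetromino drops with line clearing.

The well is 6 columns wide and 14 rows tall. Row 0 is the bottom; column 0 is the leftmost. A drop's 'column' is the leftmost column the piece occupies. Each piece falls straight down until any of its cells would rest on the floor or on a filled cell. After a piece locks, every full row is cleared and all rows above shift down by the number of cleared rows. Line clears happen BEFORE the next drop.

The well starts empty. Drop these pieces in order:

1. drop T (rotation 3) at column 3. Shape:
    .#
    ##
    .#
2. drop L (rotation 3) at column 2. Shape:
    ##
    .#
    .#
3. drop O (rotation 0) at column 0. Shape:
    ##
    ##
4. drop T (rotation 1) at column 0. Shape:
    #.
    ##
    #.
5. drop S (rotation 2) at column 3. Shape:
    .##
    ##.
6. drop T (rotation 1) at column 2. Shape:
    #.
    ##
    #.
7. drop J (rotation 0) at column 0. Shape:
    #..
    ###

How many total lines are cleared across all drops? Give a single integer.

Answer: 0

Derivation:
Drop 1: T rot3 at col 3 lands with bottom-row=0; cleared 0 line(s) (total 0); column heights now [0 0 0 2 3 0], max=3
Drop 2: L rot3 at col 2 lands with bottom-row=2; cleared 0 line(s) (total 0); column heights now [0 0 5 5 3 0], max=5
Drop 3: O rot0 at col 0 lands with bottom-row=0; cleared 0 line(s) (total 0); column heights now [2 2 5 5 3 0], max=5
Drop 4: T rot1 at col 0 lands with bottom-row=2; cleared 0 line(s) (total 0); column heights now [5 4 5 5 3 0], max=5
Drop 5: S rot2 at col 3 lands with bottom-row=5; cleared 0 line(s) (total 0); column heights now [5 4 5 6 7 7], max=7
Drop 6: T rot1 at col 2 lands with bottom-row=5; cleared 0 line(s) (total 0); column heights now [5 4 8 7 7 7], max=8
Drop 7: J rot0 at col 0 lands with bottom-row=8; cleared 0 line(s) (total 0); column heights now [10 9 9 7 7 7], max=10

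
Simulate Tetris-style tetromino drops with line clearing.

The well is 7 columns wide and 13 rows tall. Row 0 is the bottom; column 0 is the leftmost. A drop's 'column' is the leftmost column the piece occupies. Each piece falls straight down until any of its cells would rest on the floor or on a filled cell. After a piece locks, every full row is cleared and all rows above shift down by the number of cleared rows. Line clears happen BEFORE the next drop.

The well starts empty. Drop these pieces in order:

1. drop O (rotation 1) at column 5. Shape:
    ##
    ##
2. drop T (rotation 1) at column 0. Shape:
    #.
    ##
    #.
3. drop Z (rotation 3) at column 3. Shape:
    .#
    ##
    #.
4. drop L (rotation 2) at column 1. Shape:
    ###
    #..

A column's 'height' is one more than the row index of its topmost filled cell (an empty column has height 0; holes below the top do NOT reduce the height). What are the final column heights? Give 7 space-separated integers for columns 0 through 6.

Drop 1: O rot1 at col 5 lands with bottom-row=0; cleared 0 line(s) (total 0); column heights now [0 0 0 0 0 2 2], max=2
Drop 2: T rot1 at col 0 lands with bottom-row=0; cleared 0 line(s) (total 0); column heights now [3 2 0 0 0 2 2], max=3
Drop 3: Z rot3 at col 3 lands with bottom-row=0; cleared 0 line(s) (total 0); column heights now [3 2 0 2 3 2 2], max=3
Drop 4: L rot2 at col 1 lands with bottom-row=2; cleared 0 line(s) (total 0); column heights now [3 4 4 4 3 2 2], max=4

Answer: 3 4 4 4 3 2 2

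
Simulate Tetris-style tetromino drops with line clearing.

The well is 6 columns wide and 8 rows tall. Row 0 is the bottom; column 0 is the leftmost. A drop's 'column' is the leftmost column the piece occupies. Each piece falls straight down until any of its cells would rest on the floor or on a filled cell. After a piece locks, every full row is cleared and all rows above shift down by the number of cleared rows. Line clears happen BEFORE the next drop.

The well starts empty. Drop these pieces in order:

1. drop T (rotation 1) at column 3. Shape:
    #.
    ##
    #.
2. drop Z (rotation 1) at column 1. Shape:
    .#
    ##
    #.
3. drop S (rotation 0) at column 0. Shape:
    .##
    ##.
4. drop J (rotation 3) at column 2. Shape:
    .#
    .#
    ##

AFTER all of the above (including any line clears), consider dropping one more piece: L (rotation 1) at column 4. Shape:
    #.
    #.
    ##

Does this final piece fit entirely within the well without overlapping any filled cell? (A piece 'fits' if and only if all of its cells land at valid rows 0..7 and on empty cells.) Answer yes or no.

Drop 1: T rot1 at col 3 lands with bottom-row=0; cleared 0 line(s) (total 0); column heights now [0 0 0 3 2 0], max=3
Drop 2: Z rot1 at col 1 lands with bottom-row=0; cleared 0 line(s) (total 0); column heights now [0 2 3 3 2 0], max=3
Drop 3: S rot0 at col 0 lands with bottom-row=2; cleared 0 line(s) (total 0); column heights now [3 4 4 3 2 0], max=4
Drop 4: J rot3 at col 2 lands with bottom-row=4; cleared 0 line(s) (total 0); column heights now [3 4 5 7 2 0], max=7
Test piece L rot1 at col 4 (width 2): heights before test = [3 4 5 7 2 0]; fits = True

Answer: yes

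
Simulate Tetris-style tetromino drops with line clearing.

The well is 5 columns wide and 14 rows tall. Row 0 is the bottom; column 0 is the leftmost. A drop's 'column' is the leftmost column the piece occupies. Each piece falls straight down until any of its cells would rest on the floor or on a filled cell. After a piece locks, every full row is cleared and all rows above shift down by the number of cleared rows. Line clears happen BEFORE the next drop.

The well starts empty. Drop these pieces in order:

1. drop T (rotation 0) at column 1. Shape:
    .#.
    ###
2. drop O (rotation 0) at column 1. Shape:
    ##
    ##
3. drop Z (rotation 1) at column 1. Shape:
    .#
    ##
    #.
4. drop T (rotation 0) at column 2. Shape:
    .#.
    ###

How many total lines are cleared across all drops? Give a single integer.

Answer: 0

Derivation:
Drop 1: T rot0 at col 1 lands with bottom-row=0; cleared 0 line(s) (total 0); column heights now [0 1 2 1 0], max=2
Drop 2: O rot0 at col 1 lands with bottom-row=2; cleared 0 line(s) (total 0); column heights now [0 4 4 1 0], max=4
Drop 3: Z rot1 at col 1 lands with bottom-row=4; cleared 0 line(s) (total 0); column heights now [0 6 7 1 0], max=7
Drop 4: T rot0 at col 2 lands with bottom-row=7; cleared 0 line(s) (total 0); column heights now [0 6 8 9 8], max=9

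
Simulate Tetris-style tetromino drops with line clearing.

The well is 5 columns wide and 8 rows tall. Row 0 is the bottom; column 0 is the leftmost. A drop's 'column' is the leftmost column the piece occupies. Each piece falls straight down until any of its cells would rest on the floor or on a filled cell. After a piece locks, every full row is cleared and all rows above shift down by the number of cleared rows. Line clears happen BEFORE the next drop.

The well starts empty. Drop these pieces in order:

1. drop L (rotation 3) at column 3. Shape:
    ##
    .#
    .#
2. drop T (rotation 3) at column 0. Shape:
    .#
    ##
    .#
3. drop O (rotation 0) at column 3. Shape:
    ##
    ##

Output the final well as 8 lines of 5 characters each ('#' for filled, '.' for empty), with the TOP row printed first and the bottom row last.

Answer: .....
.....
.....
...##
...##
.#.##
##..#
.#..#

Derivation:
Drop 1: L rot3 at col 3 lands with bottom-row=0; cleared 0 line(s) (total 0); column heights now [0 0 0 3 3], max=3
Drop 2: T rot3 at col 0 lands with bottom-row=0; cleared 0 line(s) (total 0); column heights now [2 3 0 3 3], max=3
Drop 3: O rot0 at col 3 lands with bottom-row=3; cleared 0 line(s) (total 0); column heights now [2 3 0 5 5], max=5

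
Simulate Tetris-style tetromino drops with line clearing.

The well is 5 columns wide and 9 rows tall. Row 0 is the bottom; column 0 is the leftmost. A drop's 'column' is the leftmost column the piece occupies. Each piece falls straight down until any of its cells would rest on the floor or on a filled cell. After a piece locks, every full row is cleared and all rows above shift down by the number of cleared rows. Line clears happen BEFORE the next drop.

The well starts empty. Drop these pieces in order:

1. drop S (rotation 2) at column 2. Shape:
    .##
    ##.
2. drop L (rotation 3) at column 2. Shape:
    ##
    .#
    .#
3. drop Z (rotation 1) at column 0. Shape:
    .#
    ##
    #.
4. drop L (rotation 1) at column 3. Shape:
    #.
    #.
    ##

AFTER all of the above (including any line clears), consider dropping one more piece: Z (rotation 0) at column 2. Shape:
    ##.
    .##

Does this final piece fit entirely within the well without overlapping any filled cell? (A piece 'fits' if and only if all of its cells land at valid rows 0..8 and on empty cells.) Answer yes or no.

Answer: no

Derivation:
Drop 1: S rot2 at col 2 lands with bottom-row=0; cleared 0 line(s) (total 0); column heights now [0 0 1 2 2], max=2
Drop 2: L rot3 at col 2 lands with bottom-row=2; cleared 0 line(s) (total 0); column heights now [0 0 5 5 2], max=5
Drop 3: Z rot1 at col 0 lands with bottom-row=0; cleared 0 line(s) (total 0); column heights now [2 3 5 5 2], max=5
Drop 4: L rot1 at col 3 lands with bottom-row=5; cleared 0 line(s) (total 0); column heights now [2 3 5 8 6], max=8
Test piece Z rot0 at col 2 (width 3): heights before test = [2 3 5 8 6]; fits = False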